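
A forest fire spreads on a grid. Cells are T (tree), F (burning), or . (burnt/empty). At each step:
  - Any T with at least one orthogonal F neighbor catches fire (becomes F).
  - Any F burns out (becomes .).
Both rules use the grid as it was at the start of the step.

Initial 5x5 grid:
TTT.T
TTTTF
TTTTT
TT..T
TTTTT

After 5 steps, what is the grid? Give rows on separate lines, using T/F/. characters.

Step 1: 3 trees catch fire, 1 burn out
  TTT.F
  TTTF.
  TTTTF
  TT..T
  TTTTT
Step 2: 3 trees catch fire, 3 burn out
  TTT..
  TTF..
  TTTF.
  TT..F
  TTTTT
Step 3: 4 trees catch fire, 3 burn out
  TTF..
  TF...
  TTF..
  TT...
  TTTTF
Step 4: 4 trees catch fire, 4 burn out
  TF...
  F....
  TF...
  TT...
  TTTF.
Step 5: 4 trees catch fire, 4 burn out
  F....
  .....
  F....
  TF...
  TTF..

F....
.....
F....
TF...
TTF..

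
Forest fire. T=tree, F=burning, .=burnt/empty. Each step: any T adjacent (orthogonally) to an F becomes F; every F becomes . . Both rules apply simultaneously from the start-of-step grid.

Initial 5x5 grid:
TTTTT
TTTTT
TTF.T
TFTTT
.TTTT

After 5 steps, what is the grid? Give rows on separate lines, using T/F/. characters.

Step 1: 5 trees catch fire, 2 burn out
  TTTTT
  TTFTT
  TF..T
  F.FTT
  .FTTT
Step 2: 6 trees catch fire, 5 burn out
  TTFTT
  TF.FT
  F...T
  ...FT
  ..FTT
Step 3: 6 trees catch fire, 6 burn out
  TF.FT
  F...F
  ....T
  ....F
  ...FT
Step 4: 4 trees catch fire, 6 burn out
  F...F
  .....
  ....F
  .....
  ....F
Step 5: 0 trees catch fire, 4 burn out
  .....
  .....
  .....
  .....
  .....

.....
.....
.....
.....
.....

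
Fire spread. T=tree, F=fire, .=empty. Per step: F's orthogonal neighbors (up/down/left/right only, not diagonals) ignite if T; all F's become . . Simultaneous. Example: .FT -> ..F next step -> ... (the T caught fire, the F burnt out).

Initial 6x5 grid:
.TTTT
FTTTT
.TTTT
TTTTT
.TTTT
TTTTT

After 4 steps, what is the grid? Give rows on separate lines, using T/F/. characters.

Step 1: 1 trees catch fire, 1 burn out
  .TTTT
  .FTTT
  .TTTT
  TTTTT
  .TTTT
  TTTTT
Step 2: 3 trees catch fire, 1 burn out
  .FTTT
  ..FTT
  .FTTT
  TTTTT
  .TTTT
  TTTTT
Step 3: 4 trees catch fire, 3 burn out
  ..FTT
  ...FT
  ..FTT
  TFTTT
  .TTTT
  TTTTT
Step 4: 6 trees catch fire, 4 burn out
  ...FT
  ....F
  ...FT
  F.FTT
  .FTTT
  TTTTT

...FT
....F
...FT
F.FTT
.FTTT
TTTTT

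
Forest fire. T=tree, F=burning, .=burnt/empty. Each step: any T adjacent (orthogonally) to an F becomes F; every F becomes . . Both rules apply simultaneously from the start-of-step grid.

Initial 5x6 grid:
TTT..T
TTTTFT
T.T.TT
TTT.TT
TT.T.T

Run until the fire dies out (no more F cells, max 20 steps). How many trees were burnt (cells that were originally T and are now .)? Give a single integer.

Answer: 21

Derivation:
Step 1: +3 fires, +1 burnt (F count now 3)
Step 2: +4 fires, +3 burnt (F count now 4)
Step 3: +4 fires, +4 burnt (F count now 4)
Step 4: +4 fires, +4 burnt (F count now 4)
Step 5: +3 fires, +4 burnt (F count now 3)
Step 6: +2 fires, +3 burnt (F count now 2)
Step 7: +1 fires, +2 burnt (F count now 1)
Step 8: +0 fires, +1 burnt (F count now 0)
Fire out after step 8
Initially T: 22, now '.': 29
Total burnt (originally-T cells now '.'): 21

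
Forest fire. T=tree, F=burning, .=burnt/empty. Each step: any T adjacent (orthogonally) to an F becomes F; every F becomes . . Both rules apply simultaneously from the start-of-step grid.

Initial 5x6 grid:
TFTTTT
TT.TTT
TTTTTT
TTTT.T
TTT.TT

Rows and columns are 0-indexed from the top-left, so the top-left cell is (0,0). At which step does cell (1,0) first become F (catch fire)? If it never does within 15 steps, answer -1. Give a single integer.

Step 1: cell (1,0)='T' (+3 fires, +1 burnt)
Step 2: cell (1,0)='F' (+3 fires, +3 burnt)
  -> target ignites at step 2
Step 3: cell (1,0)='.' (+5 fires, +3 burnt)
Step 4: cell (1,0)='.' (+6 fires, +5 burnt)
Step 5: cell (1,0)='.' (+5 fires, +6 burnt)
Step 6: cell (1,0)='.' (+1 fires, +5 burnt)
Step 7: cell (1,0)='.' (+1 fires, +1 burnt)
Step 8: cell (1,0)='.' (+1 fires, +1 burnt)
Step 9: cell (1,0)='.' (+1 fires, +1 burnt)
Step 10: cell (1,0)='.' (+0 fires, +1 burnt)
  fire out at step 10

2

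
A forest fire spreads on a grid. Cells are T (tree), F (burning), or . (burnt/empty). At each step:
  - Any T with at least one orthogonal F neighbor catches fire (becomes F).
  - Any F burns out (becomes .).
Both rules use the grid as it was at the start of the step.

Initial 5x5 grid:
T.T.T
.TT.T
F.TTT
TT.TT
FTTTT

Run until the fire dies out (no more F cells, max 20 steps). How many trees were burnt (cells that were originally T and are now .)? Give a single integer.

Step 1: +2 fires, +2 burnt (F count now 2)
Step 2: +2 fires, +2 burnt (F count now 2)
Step 3: +1 fires, +2 burnt (F count now 1)
Step 4: +2 fires, +1 burnt (F count now 2)
Step 5: +2 fires, +2 burnt (F count now 2)
Step 6: +2 fires, +2 burnt (F count now 2)
Step 7: +2 fires, +2 burnt (F count now 2)
Step 8: +3 fires, +2 burnt (F count now 3)
Step 9: +0 fires, +3 burnt (F count now 0)
Fire out after step 9
Initially T: 17, now '.': 24
Total burnt (originally-T cells now '.'): 16

Answer: 16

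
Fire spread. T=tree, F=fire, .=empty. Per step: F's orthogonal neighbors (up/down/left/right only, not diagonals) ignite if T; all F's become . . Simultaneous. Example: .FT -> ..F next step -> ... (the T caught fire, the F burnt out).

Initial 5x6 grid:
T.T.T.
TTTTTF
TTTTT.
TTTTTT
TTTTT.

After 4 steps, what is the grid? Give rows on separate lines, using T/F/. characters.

Step 1: 1 trees catch fire, 1 burn out
  T.T.T.
  TTTTF.
  TTTTT.
  TTTTTT
  TTTTT.
Step 2: 3 trees catch fire, 1 burn out
  T.T.F.
  TTTF..
  TTTTF.
  TTTTTT
  TTTTT.
Step 3: 3 trees catch fire, 3 burn out
  T.T...
  TTF...
  TTTF..
  TTTTFT
  TTTTT.
Step 4: 6 trees catch fire, 3 burn out
  T.F...
  TF....
  TTF...
  TTTF.F
  TTTTF.

T.F...
TF....
TTF...
TTTF.F
TTTTF.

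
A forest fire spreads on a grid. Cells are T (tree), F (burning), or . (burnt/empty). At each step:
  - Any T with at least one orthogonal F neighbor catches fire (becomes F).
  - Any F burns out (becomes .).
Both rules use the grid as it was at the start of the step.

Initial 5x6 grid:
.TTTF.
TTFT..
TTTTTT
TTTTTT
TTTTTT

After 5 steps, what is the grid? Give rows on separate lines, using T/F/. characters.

Step 1: 5 trees catch fire, 2 burn out
  .TFF..
  TF.F..
  TTFTTT
  TTTTTT
  TTTTTT
Step 2: 5 trees catch fire, 5 burn out
  .F....
  F.....
  TF.FTT
  TTFTTT
  TTTTTT
Step 3: 5 trees catch fire, 5 burn out
  ......
  ......
  F...FT
  TF.FTT
  TTFTTT
Step 4: 5 trees catch fire, 5 burn out
  ......
  ......
  .....F
  F...FT
  TF.FTT
Step 5: 3 trees catch fire, 5 burn out
  ......
  ......
  ......
  .....F
  F...FT

......
......
......
.....F
F...FT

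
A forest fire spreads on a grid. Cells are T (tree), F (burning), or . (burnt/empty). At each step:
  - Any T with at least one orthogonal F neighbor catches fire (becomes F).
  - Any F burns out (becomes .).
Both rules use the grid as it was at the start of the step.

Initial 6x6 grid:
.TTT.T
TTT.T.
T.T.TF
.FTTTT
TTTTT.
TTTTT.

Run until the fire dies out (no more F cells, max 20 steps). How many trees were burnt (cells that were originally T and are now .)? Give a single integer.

Step 1: +4 fires, +2 burnt (F count now 4)
Step 2: +7 fires, +4 burnt (F count now 7)
Step 3: +5 fires, +7 burnt (F count now 5)
Step 4: +4 fires, +5 burnt (F count now 4)
Step 5: +3 fires, +4 burnt (F count now 3)
Step 6: +1 fires, +3 burnt (F count now 1)
Step 7: +0 fires, +1 burnt (F count now 0)
Fire out after step 7
Initially T: 25, now '.': 35
Total burnt (originally-T cells now '.'): 24

Answer: 24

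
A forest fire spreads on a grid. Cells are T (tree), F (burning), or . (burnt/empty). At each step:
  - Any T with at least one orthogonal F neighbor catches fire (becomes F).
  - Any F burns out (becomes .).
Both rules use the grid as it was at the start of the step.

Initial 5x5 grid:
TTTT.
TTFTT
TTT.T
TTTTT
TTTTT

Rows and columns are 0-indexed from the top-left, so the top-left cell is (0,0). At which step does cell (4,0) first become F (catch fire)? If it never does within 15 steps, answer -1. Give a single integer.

Step 1: cell (4,0)='T' (+4 fires, +1 burnt)
Step 2: cell (4,0)='T' (+6 fires, +4 burnt)
Step 3: cell (4,0)='T' (+6 fires, +6 burnt)
Step 4: cell (4,0)='T' (+4 fires, +6 burnt)
Step 5: cell (4,0)='F' (+2 fires, +4 burnt)
  -> target ignites at step 5
Step 6: cell (4,0)='.' (+0 fires, +2 burnt)
  fire out at step 6

5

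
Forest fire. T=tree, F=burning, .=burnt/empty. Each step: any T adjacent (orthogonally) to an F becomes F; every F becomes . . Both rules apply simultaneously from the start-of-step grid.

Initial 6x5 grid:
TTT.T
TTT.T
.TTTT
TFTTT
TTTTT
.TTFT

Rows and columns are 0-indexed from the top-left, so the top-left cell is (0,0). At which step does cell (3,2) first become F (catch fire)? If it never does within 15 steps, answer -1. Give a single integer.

Step 1: cell (3,2)='F' (+7 fires, +2 burnt)
  -> target ignites at step 1
Step 2: cell (3,2)='.' (+7 fires, +7 burnt)
Step 3: cell (3,2)='.' (+5 fires, +7 burnt)
Step 4: cell (3,2)='.' (+3 fires, +5 burnt)
Step 5: cell (3,2)='.' (+1 fires, +3 burnt)
Step 6: cell (3,2)='.' (+1 fires, +1 burnt)
Step 7: cell (3,2)='.' (+0 fires, +1 burnt)
  fire out at step 7

1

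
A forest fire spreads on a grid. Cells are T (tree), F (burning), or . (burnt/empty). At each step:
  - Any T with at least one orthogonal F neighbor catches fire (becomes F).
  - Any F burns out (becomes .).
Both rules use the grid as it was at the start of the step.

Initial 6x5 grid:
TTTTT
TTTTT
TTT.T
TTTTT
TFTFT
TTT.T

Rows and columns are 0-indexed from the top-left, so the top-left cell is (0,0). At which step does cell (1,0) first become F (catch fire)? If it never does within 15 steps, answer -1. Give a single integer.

Step 1: cell (1,0)='T' (+6 fires, +2 burnt)
Step 2: cell (1,0)='T' (+7 fires, +6 burnt)
Step 3: cell (1,0)='T' (+4 fires, +7 burnt)
Step 4: cell (1,0)='F' (+4 fires, +4 burnt)
  -> target ignites at step 4
Step 5: cell (1,0)='.' (+4 fires, +4 burnt)
Step 6: cell (1,0)='.' (+1 fires, +4 burnt)
Step 7: cell (1,0)='.' (+0 fires, +1 burnt)
  fire out at step 7

4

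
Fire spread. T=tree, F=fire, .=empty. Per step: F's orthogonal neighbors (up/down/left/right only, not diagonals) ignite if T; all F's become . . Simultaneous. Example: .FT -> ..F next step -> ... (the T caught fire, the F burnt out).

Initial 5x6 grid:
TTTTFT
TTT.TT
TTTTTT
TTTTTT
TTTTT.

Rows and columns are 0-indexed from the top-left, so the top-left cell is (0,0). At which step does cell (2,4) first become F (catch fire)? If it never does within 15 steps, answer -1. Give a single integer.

Step 1: cell (2,4)='T' (+3 fires, +1 burnt)
Step 2: cell (2,4)='F' (+3 fires, +3 burnt)
  -> target ignites at step 2
Step 3: cell (2,4)='.' (+5 fires, +3 burnt)
Step 4: cell (2,4)='.' (+6 fires, +5 burnt)
Step 5: cell (2,4)='.' (+4 fires, +6 burnt)
Step 6: cell (2,4)='.' (+3 fires, +4 burnt)
Step 7: cell (2,4)='.' (+2 fires, +3 burnt)
Step 8: cell (2,4)='.' (+1 fires, +2 burnt)
Step 9: cell (2,4)='.' (+0 fires, +1 burnt)
  fire out at step 9

2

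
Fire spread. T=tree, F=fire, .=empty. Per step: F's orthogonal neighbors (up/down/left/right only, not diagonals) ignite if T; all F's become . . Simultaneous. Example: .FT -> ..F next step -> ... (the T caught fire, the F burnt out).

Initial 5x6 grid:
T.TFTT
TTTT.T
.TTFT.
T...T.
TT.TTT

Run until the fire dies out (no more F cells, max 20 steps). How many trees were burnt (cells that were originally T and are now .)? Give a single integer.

Answer: 16

Derivation:
Step 1: +5 fires, +2 burnt (F count now 5)
Step 2: +4 fires, +5 burnt (F count now 4)
Step 3: +3 fires, +4 burnt (F count now 3)
Step 4: +3 fires, +3 burnt (F count now 3)
Step 5: +1 fires, +3 burnt (F count now 1)
Step 6: +0 fires, +1 burnt (F count now 0)
Fire out after step 6
Initially T: 19, now '.': 27
Total burnt (originally-T cells now '.'): 16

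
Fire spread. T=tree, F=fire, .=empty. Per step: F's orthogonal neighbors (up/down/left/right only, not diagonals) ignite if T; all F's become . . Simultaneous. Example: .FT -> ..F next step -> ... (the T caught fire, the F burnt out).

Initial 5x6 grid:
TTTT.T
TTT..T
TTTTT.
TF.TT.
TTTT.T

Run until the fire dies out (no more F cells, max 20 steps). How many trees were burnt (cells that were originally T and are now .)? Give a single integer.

Answer: 19

Derivation:
Step 1: +3 fires, +1 burnt (F count now 3)
Step 2: +5 fires, +3 burnt (F count now 5)
Step 3: +5 fires, +5 burnt (F count now 5)
Step 4: +4 fires, +5 burnt (F count now 4)
Step 5: +2 fires, +4 burnt (F count now 2)
Step 6: +0 fires, +2 burnt (F count now 0)
Fire out after step 6
Initially T: 22, now '.': 27
Total burnt (originally-T cells now '.'): 19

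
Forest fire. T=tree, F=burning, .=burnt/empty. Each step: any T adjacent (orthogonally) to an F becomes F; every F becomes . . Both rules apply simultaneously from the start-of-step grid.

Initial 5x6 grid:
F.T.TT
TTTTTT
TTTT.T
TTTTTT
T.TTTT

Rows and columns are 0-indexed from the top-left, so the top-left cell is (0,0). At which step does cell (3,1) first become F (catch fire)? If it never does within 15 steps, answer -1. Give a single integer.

Step 1: cell (3,1)='T' (+1 fires, +1 burnt)
Step 2: cell (3,1)='T' (+2 fires, +1 burnt)
Step 3: cell (3,1)='T' (+3 fires, +2 burnt)
Step 4: cell (3,1)='F' (+5 fires, +3 burnt)
  -> target ignites at step 4
Step 5: cell (3,1)='.' (+3 fires, +5 burnt)
Step 6: cell (3,1)='.' (+4 fires, +3 burnt)
Step 7: cell (3,1)='.' (+4 fires, +4 burnt)
Step 8: cell (3,1)='.' (+2 fires, +4 burnt)
Step 9: cell (3,1)='.' (+1 fires, +2 burnt)
Step 10: cell (3,1)='.' (+0 fires, +1 burnt)
  fire out at step 10

4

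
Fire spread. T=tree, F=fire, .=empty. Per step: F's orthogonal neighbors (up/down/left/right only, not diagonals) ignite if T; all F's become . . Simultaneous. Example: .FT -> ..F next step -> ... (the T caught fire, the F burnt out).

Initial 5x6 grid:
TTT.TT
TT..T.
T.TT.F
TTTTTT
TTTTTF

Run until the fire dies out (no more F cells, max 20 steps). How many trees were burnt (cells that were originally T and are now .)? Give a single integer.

Step 1: +2 fires, +2 burnt (F count now 2)
Step 2: +2 fires, +2 burnt (F count now 2)
Step 3: +2 fires, +2 burnt (F count now 2)
Step 4: +3 fires, +2 burnt (F count now 3)
Step 5: +3 fires, +3 burnt (F count now 3)
Step 6: +1 fires, +3 burnt (F count now 1)
Step 7: +1 fires, +1 burnt (F count now 1)
Step 8: +1 fires, +1 burnt (F count now 1)
Step 9: +2 fires, +1 burnt (F count now 2)
Step 10: +1 fires, +2 burnt (F count now 1)
Step 11: +1 fires, +1 burnt (F count now 1)
Step 12: +0 fires, +1 burnt (F count now 0)
Fire out after step 12
Initially T: 22, now '.': 27
Total burnt (originally-T cells now '.'): 19

Answer: 19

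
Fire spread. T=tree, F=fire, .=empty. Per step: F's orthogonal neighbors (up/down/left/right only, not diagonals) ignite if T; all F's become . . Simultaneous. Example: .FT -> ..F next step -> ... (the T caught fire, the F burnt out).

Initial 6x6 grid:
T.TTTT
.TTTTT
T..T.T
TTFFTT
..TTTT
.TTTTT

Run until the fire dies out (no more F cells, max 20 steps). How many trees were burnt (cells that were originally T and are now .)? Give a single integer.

Answer: 25

Derivation:
Step 1: +5 fires, +2 burnt (F count now 5)
Step 2: +6 fires, +5 burnt (F count now 6)
Step 3: +8 fires, +6 burnt (F count now 8)
Step 4: +5 fires, +8 burnt (F count now 5)
Step 5: +1 fires, +5 burnt (F count now 1)
Step 6: +0 fires, +1 burnt (F count now 0)
Fire out after step 6
Initially T: 26, now '.': 35
Total burnt (originally-T cells now '.'): 25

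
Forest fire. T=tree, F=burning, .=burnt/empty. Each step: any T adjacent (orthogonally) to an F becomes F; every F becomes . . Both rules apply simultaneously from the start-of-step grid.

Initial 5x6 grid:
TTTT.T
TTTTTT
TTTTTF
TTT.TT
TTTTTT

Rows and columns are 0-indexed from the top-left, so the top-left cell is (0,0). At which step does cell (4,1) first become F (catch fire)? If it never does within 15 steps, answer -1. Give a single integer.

Step 1: cell (4,1)='T' (+3 fires, +1 burnt)
Step 2: cell (4,1)='T' (+5 fires, +3 burnt)
Step 3: cell (4,1)='T' (+3 fires, +5 burnt)
Step 4: cell (4,1)='T' (+5 fires, +3 burnt)
Step 5: cell (4,1)='T' (+5 fires, +5 burnt)
Step 6: cell (4,1)='F' (+4 fires, +5 burnt)
  -> target ignites at step 6
Step 7: cell (4,1)='.' (+2 fires, +4 burnt)
Step 8: cell (4,1)='.' (+0 fires, +2 burnt)
  fire out at step 8

6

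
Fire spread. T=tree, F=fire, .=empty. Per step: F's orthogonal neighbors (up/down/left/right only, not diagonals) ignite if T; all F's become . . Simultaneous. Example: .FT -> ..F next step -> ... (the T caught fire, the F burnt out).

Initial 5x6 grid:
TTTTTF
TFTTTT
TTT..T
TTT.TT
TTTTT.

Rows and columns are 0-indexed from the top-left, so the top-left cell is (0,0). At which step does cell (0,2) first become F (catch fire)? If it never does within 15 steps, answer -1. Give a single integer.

Step 1: cell (0,2)='T' (+6 fires, +2 burnt)
Step 2: cell (0,2)='F' (+9 fires, +6 burnt)
  -> target ignites at step 2
Step 3: cell (0,2)='.' (+4 fires, +9 burnt)
Step 4: cell (0,2)='.' (+3 fires, +4 burnt)
Step 5: cell (0,2)='.' (+2 fires, +3 burnt)
Step 6: cell (0,2)='.' (+0 fires, +2 burnt)
  fire out at step 6

2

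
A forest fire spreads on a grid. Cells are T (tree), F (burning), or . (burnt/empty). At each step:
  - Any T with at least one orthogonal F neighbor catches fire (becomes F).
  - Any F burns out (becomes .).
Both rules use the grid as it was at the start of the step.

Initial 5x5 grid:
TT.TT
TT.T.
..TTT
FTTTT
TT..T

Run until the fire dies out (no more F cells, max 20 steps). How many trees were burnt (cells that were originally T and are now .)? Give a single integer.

Answer: 13

Derivation:
Step 1: +2 fires, +1 burnt (F count now 2)
Step 2: +2 fires, +2 burnt (F count now 2)
Step 3: +2 fires, +2 burnt (F count now 2)
Step 4: +2 fires, +2 burnt (F count now 2)
Step 5: +3 fires, +2 burnt (F count now 3)
Step 6: +1 fires, +3 burnt (F count now 1)
Step 7: +1 fires, +1 burnt (F count now 1)
Step 8: +0 fires, +1 burnt (F count now 0)
Fire out after step 8
Initially T: 17, now '.': 21
Total burnt (originally-T cells now '.'): 13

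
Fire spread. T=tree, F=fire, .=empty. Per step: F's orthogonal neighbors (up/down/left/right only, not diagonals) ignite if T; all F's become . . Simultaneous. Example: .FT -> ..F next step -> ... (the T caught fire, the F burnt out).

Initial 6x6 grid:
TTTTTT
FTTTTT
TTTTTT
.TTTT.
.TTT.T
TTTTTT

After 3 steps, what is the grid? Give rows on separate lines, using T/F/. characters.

Step 1: 3 trees catch fire, 1 burn out
  FTTTTT
  .FTTTT
  FTTTTT
  .TTTT.
  .TTT.T
  TTTTTT
Step 2: 3 trees catch fire, 3 burn out
  .FTTTT
  ..FTTT
  .FTTTT
  .TTTT.
  .TTT.T
  TTTTTT
Step 3: 4 trees catch fire, 3 burn out
  ..FTTT
  ...FTT
  ..FTTT
  .FTTT.
  .TTT.T
  TTTTTT

..FTTT
...FTT
..FTTT
.FTTT.
.TTT.T
TTTTTT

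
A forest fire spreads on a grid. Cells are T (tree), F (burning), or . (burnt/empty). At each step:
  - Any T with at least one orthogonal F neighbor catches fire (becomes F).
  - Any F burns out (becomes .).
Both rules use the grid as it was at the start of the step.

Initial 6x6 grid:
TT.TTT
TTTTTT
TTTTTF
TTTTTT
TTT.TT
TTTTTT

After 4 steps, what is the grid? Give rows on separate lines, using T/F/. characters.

Step 1: 3 trees catch fire, 1 burn out
  TT.TTT
  TTTTTF
  TTTTF.
  TTTTTF
  TTT.TT
  TTTTTT
Step 2: 5 trees catch fire, 3 burn out
  TT.TTF
  TTTTF.
  TTTF..
  TTTTF.
  TTT.TF
  TTTTTT
Step 3: 6 trees catch fire, 5 burn out
  TT.TF.
  TTTF..
  TTF...
  TTTF..
  TTT.F.
  TTTTTF
Step 4: 5 trees catch fire, 6 burn out
  TT.F..
  TTF...
  TF....
  TTF...
  TTT...
  TTTTF.

TT.F..
TTF...
TF....
TTF...
TTT...
TTTTF.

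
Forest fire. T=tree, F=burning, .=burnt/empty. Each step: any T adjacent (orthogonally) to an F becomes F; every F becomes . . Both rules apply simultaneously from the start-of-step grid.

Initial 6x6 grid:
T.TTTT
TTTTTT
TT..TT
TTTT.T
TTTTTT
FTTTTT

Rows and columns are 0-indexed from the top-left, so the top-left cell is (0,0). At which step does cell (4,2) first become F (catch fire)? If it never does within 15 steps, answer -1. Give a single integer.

Step 1: cell (4,2)='T' (+2 fires, +1 burnt)
Step 2: cell (4,2)='T' (+3 fires, +2 burnt)
Step 3: cell (4,2)='F' (+4 fires, +3 burnt)
  -> target ignites at step 3
Step 4: cell (4,2)='.' (+5 fires, +4 burnt)
Step 5: cell (4,2)='.' (+5 fires, +5 burnt)
Step 6: cell (4,2)='.' (+2 fires, +5 burnt)
Step 7: cell (4,2)='.' (+3 fires, +2 burnt)
Step 8: cell (4,2)='.' (+3 fires, +3 burnt)
Step 9: cell (4,2)='.' (+3 fires, +3 burnt)
Step 10: cell (4,2)='.' (+1 fires, +3 burnt)
Step 11: cell (4,2)='.' (+0 fires, +1 burnt)
  fire out at step 11

3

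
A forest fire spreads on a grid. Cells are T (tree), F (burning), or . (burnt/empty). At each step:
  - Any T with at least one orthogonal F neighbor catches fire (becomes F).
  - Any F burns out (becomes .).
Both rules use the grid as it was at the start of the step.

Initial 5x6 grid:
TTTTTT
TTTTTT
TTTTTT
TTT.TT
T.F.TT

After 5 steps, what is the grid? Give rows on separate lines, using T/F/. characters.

Step 1: 1 trees catch fire, 1 burn out
  TTTTTT
  TTTTTT
  TTTTTT
  TTF.TT
  T...TT
Step 2: 2 trees catch fire, 1 burn out
  TTTTTT
  TTTTTT
  TTFTTT
  TF..TT
  T...TT
Step 3: 4 trees catch fire, 2 burn out
  TTTTTT
  TTFTTT
  TF.FTT
  F...TT
  T...TT
Step 4: 6 trees catch fire, 4 burn out
  TTFTTT
  TF.FTT
  F...FT
  ....TT
  F...TT
Step 5: 6 trees catch fire, 6 burn out
  TF.FTT
  F...FT
  .....F
  ....FT
  ....TT

TF.FTT
F...FT
.....F
....FT
....TT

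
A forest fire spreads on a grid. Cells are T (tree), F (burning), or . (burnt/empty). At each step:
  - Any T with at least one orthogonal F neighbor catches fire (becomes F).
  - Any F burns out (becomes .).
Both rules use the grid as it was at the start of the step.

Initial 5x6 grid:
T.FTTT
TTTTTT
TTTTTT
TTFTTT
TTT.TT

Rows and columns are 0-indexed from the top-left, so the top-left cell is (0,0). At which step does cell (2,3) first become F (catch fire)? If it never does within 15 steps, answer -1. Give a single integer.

Step 1: cell (2,3)='T' (+6 fires, +2 burnt)
Step 2: cell (2,3)='F' (+8 fires, +6 burnt)
  -> target ignites at step 2
Step 3: cell (2,3)='.' (+8 fires, +8 burnt)
Step 4: cell (2,3)='.' (+4 fires, +8 burnt)
Step 5: cell (2,3)='.' (+0 fires, +4 burnt)
  fire out at step 5

2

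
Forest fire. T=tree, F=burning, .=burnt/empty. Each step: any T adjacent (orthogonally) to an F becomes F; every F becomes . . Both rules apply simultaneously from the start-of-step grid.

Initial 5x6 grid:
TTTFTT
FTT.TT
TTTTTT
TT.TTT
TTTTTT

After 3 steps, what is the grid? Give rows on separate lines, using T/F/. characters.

Step 1: 5 trees catch fire, 2 burn out
  FTF.FT
  .FT.TT
  FTTTTT
  TT.TTT
  TTTTTT
Step 2: 6 trees catch fire, 5 burn out
  .F...F
  ..F.FT
  .FTTTT
  FT.TTT
  TTTTTT
Step 3: 5 trees catch fire, 6 burn out
  ......
  .....F
  ..FTFT
  .F.TTT
  FTTTTT

......
.....F
..FTFT
.F.TTT
FTTTTT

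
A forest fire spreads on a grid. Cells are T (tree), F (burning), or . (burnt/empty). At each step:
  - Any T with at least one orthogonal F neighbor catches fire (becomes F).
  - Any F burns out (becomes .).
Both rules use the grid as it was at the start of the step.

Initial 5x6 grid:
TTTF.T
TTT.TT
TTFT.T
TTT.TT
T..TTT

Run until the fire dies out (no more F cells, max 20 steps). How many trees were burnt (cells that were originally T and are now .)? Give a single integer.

Step 1: +5 fires, +2 burnt (F count now 5)
Step 2: +4 fires, +5 burnt (F count now 4)
Step 3: +3 fires, +4 burnt (F count now 3)
Step 4: +1 fires, +3 burnt (F count now 1)
Step 5: +0 fires, +1 burnt (F count now 0)
Fire out after step 5
Initially T: 22, now '.': 21
Total burnt (originally-T cells now '.'): 13

Answer: 13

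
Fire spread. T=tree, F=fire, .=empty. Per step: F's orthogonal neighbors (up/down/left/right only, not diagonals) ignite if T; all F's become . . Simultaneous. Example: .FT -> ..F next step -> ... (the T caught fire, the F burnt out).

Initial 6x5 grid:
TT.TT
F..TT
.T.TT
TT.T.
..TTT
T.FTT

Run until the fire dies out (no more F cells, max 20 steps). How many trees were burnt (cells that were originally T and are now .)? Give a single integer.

Answer: 14

Derivation:
Step 1: +3 fires, +2 burnt (F count now 3)
Step 2: +3 fires, +3 burnt (F count now 3)
Step 3: +2 fires, +3 burnt (F count now 2)
Step 4: +1 fires, +2 burnt (F count now 1)
Step 5: +2 fires, +1 burnt (F count now 2)
Step 6: +2 fires, +2 burnt (F count now 2)
Step 7: +1 fires, +2 burnt (F count now 1)
Step 8: +0 fires, +1 burnt (F count now 0)
Fire out after step 8
Initially T: 18, now '.': 26
Total burnt (originally-T cells now '.'): 14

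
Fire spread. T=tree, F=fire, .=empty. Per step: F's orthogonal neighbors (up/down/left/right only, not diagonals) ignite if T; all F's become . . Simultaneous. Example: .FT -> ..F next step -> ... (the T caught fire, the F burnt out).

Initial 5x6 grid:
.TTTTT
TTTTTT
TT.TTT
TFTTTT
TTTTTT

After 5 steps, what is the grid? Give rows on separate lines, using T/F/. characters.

Step 1: 4 trees catch fire, 1 burn out
  .TTTTT
  TTTTTT
  TF.TTT
  F.FTTT
  TFTTTT
Step 2: 5 trees catch fire, 4 burn out
  .TTTTT
  TFTTTT
  F..TTT
  ...FTT
  F.FTTT
Step 3: 6 trees catch fire, 5 burn out
  .FTTTT
  F.FTTT
  ...FTT
  ....FT
  ...FTT
Step 4: 5 trees catch fire, 6 burn out
  ..FTTT
  ...FTT
  ....FT
  .....F
  ....FT
Step 5: 4 trees catch fire, 5 burn out
  ...FTT
  ....FT
  .....F
  ......
  .....F

...FTT
....FT
.....F
......
.....F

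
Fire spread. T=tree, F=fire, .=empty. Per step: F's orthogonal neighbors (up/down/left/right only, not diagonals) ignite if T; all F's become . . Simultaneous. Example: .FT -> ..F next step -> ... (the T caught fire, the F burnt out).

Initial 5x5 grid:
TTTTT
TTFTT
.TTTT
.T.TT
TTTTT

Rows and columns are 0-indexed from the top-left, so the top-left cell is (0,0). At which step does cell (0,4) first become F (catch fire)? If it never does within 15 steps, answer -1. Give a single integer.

Step 1: cell (0,4)='T' (+4 fires, +1 burnt)
Step 2: cell (0,4)='T' (+6 fires, +4 burnt)
Step 3: cell (0,4)='F' (+5 fires, +6 burnt)
  -> target ignites at step 3
Step 4: cell (0,4)='.' (+3 fires, +5 burnt)
Step 5: cell (0,4)='.' (+3 fires, +3 burnt)
Step 6: cell (0,4)='.' (+0 fires, +3 burnt)
  fire out at step 6

3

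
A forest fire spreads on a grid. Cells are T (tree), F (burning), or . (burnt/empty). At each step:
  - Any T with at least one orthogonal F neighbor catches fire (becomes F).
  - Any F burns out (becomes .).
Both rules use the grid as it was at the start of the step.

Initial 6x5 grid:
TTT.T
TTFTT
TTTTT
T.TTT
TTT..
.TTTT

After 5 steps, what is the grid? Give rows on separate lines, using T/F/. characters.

Step 1: 4 trees catch fire, 1 burn out
  TTF.T
  TF.FT
  TTFTT
  T.TTT
  TTT..
  .TTTT
Step 2: 6 trees catch fire, 4 burn out
  TF..T
  F...F
  TF.FT
  T.FTT
  TTT..
  .TTTT
Step 3: 6 trees catch fire, 6 burn out
  F...F
  .....
  F...F
  T..FT
  TTF..
  .TTTT
Step 4: 4 trees catch fire, 6 burn out
  .....
  .....
  .....
  F...F
  TF...
  .TFTT
Step 5: 3 trees catch fire, 4 burn out
  .....
  .....
  .....
  .....
  F....
  .F.FT

.....
.....
.....
.....
F....
.F.FT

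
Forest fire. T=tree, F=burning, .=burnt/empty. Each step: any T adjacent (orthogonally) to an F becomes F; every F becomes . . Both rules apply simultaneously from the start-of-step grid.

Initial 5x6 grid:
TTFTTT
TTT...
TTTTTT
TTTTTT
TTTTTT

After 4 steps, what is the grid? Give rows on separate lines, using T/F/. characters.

Step 1: 3 trees catch fire, 1 burn out
  TF.FTT
  TTF...
  TTTTTT
  TTTTTT
  TTTTTT
Step 2: 4 trees catch fire, 3 burn out
  F...FT
  TF....
  TTFTTT
  TTTTTT
  TTTTTT
Step 3: 5 trees catch fire, 4 burn out
  .....F
  F.....
  TF.FTT
  TTFTTT
  TTTTTT
Step 4: 5 trees catch fire, 5 burn out
  ......
  ......
  F...FT
  TF.FTT
  TTFTTT

......
......
F...FT
TF.FTT
TTFTTT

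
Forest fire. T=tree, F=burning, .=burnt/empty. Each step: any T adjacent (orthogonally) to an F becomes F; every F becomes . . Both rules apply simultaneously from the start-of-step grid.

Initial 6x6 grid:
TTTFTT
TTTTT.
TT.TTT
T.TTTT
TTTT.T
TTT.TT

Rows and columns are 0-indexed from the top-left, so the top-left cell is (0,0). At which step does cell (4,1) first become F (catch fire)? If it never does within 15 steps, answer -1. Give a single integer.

Step 1: cell (4,1)='T' (+3 fires, +1 burnt)
Step 2: cell (4,1)='T' (+5 fires, +3 burnt)
Step 3: cell (4,1)='T' (+4 fires, +5 burnt)
Step 4: cell (4,1)='T' (+6 fires, +4 burnt)
Step 5: cell (4,1)='T' (+3 fires, +6 burnt)
Step 6: cell (4,1)='F' (+4 fires, +3 burnt)
  -> target ignites at step 6
Step 7: cell (4,1)='.' (+3 fires, +4 burnt)
Step 8: cell (4,1)='.' (+2 fires, +3 burnt)
Step 9: cell (4,1)='.' (+0 fires, +2 burnt)
  fire out at step 9

6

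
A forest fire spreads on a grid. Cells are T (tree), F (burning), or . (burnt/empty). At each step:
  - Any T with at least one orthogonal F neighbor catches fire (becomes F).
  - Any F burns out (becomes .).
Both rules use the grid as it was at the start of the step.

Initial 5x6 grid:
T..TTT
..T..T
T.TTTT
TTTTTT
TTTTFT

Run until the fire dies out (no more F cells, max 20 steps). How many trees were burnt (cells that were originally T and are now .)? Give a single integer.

Step 1: +3 fires, +1 burnt (F count now 3)
Step 2: +4 fires, +3 burnt (F count now 4)
Step 3: +4 fires, +4 burnt (F count now 4)
Step 4: +4 fires, +4 burnt (F count now 4)
Step 5: +3 fires, +4 burnt (F count now 3)
Step 6: +2 fires, +3 burnt (F count now 2)
Step 7: +1 fires, +2 burnt (F count now 1)
Step 8: +0 fires, +1 burnt (F count now 0)
Fire out after step 8
Initially T: 22, now '.': 29
Total burnt (originally-T cells now '.'): 21

Answer: 21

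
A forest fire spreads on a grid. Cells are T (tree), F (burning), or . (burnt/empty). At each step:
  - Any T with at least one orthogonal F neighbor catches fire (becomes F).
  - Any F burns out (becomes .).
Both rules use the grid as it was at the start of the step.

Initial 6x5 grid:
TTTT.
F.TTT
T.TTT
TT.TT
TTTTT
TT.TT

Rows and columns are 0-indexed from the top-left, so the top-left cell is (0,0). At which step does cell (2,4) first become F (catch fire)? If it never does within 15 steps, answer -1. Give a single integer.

Step 1: cell (2,4)='T' (+2 fires, +1 burnt)
Step 2: cell (2,4)='T' (+2 fires, +2 burnt)
Step 3: cell (2,4)='T' (+3 fires, +2 burnt)
Step 4: cell (2,4)='T' (+4 fires, +3 burnt)
Step 5: cell (2,4)='T' (+4 fires, +4 burnt)
Step 6: cell (2,4)='T' (+3 fires, +4 burnt)
Step 7: cell (2,4)='F' (+4 fires, +3 burnt)
  -> target ignites at step 7
Step 8: cell (2,4)='.' (+2 fires, +4 burnt)
Step 9: cell (2,4)='.' (+0 fires, +2 burnt)
  fire out at step 9

7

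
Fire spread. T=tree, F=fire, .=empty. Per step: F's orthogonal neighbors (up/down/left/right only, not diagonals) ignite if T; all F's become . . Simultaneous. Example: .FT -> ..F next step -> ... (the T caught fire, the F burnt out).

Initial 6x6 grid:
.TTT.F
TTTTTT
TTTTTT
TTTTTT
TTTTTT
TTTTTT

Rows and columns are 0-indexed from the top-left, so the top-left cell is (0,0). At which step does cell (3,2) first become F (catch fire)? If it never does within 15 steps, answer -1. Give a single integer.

Step 1: cell (3,2)='T' (+1 fires, +1 burnt)
Step 2: cell (3,2)='T' (+2 fires, +1 burnt)
Step 3: cell (3,2)='T' (+3 fires, +2 burnt)
Step 4: cell (3,2)='T' (+5 fires, +3 burnt)
Step 5: cell (3,2)='T' (+6 fires, +5 burnt)
Step 6: cell (3,2)='F' (+6 fires, +6 burnt)
  -> target ignites at step 6
Step 7: cell (3,2)='.' (+4 fires, +6 burnt)
Step 8: cell (3,2)='.' (+3 fires, +4 burnt)
Step 9: cell (3,2)='.' (+2 fires, +3 burnt)
Step 10: cell (3,2)='.' (+1 fires, +2 burnt)
Step 11: cell (3,2)='.' (+0 fires, +1 burnt)
  fire out at step 11

6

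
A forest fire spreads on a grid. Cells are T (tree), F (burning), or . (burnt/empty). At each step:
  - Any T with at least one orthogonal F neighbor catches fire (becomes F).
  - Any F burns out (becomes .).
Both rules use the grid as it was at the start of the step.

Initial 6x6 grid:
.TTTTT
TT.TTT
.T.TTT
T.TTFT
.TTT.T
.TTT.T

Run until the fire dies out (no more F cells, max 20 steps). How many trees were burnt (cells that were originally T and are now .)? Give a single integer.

Answer: 25

Derivation:
Step 1: +3 fires, +1 burnt (F count now 3)
Step 2: +6 fires, +3 burnt (F count now 6)
Step 3: +6 fires, +6 burnt (F count now 6)
Step 4: +4 fires, +6 burnt (F count now 4)
Step 5: +2 fires, +4 burnt (F count now 2)
Step 6: +1 fires, +2 burnt (F count now 1)
Step 7: +1 fires, +1 burnt (F count now 1)
Step 8: +2 fires, +1 burnt (F count now 2)
Step 9: +0 fires, +2 burnt (F count now 0)
Fire out after step 9
Initially T: 26, now '.': 35
Total burnt (originally-T cells now '.'): 25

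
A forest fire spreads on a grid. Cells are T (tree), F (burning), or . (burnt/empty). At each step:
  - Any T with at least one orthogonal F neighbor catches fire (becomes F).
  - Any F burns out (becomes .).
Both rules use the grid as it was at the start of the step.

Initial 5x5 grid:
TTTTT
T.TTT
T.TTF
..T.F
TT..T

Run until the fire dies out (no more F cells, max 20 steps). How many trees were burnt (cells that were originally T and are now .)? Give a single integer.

Step 1: +3 fires, +2 burnt (F count now 3)
Step 2: +3 fires, +3 burnt (F count now 3)
Step 3: +3 fires, +3 burnt (F count now 3)
Step 4: +1 fires, +3 burnt (F count now 1)
Step 5: +1 fires, +1 burnt (F count now 1)
Step 6: +1 fires, +1 burnt (F count now 1)
Step 7: +1 fires, +1 burnt (F count now 1)
Step 8: +1 fires, +1 burnt (F count now 1)
Step 9: +0 fires, +1 burnt (F count now 0)
Fire out after step 9
Initially T: 16, now '.': 23
Total burnt (originally-T cells now '.'): 14

Answer: 14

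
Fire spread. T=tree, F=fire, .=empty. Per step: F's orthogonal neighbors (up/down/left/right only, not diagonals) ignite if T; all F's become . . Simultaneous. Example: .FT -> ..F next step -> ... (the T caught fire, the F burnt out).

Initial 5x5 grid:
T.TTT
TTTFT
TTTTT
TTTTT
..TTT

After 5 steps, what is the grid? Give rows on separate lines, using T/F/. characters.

Step 1: 4 trees catch fire, 1 burn out
  T.TFT
  TTF.F
  TTTFT
  TTTTT
  ..TTT
Step 2: 6 trees catch fire, 4 burn out
  T.F.F
  TF...
  TTF.F
  TTTFT
  ..TTT
Step 3: 5 trees catch fire, 6 burn out
  T....
  F....
  TF...
  TTF.F
  ..TFT
Step 4: 5 trees catch fire, 5 burn out
  F....
  .....
  F....
  TF...
  ..F.F
Step 5: 1 trees catch fire, 5 burn out
  .....
  .....
  .....
  F....
  .....

.....
.....
.....
F....
.....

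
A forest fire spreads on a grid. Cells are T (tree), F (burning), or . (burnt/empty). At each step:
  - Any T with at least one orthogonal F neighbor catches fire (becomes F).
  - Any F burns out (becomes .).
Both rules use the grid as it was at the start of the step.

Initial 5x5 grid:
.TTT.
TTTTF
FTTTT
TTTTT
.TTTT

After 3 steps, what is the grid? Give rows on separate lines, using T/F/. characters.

Step 1: 5 trees catch fire, 2 burn out
  .TTT.
  FTTF.
  .FTTF
  FTTTT
  .TTTT
Step 2: 7 trees catch fire, 5 burn out
  .TTF.
  .FF..
  ..FF.
  .FTTF
  .TTTT
Step 3: 6 trees catch fire, 7 burn out
  .FF..
  .....
  .....
  ..FF.
  .FTTF

.FF..
.....
.....
..FF.
.FTTF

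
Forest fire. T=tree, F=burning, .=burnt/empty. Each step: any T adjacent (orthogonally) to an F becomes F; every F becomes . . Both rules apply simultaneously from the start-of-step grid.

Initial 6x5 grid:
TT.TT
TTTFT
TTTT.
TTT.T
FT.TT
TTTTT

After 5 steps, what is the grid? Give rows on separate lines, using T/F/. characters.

Step 1: 7 trees catch fire, 2 burn out
  TT.FT
  TTF.F
  TTTF.
  FTT.T
  .F.TT
  FTTTT
Step 2: 6 trees catch fire, 7 burn out
  TT..F
  TF...
  FTF..
  .FT.T
  ...TT
  .FTTT
Step 3: 5 trees catch fire, 6 burn out
  TF...
  F....
  .F...
  ..F.T
  ...TT
  ..FTT
Step 4: 2 trees catch fire, 5 burn out
  F....
  .....
  .....
  ....T
  ...TT
  ...FT
Step 5: 2 trees catch fire, 2 burn out
  .....
  .....
  .....
  ....T
  ...FT
  ....F

.....
.....
.....
....T
...FT
....F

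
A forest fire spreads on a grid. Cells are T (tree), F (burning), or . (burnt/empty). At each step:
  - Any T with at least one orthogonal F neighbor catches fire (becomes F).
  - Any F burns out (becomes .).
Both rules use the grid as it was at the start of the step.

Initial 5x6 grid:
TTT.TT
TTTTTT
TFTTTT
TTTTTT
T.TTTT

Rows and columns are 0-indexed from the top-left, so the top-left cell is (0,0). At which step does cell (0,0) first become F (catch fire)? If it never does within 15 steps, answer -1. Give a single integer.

Step 1: cell (0,0)='T' (+4 fires, +1 burnt)
Step 2: cell (0,0)='T' (+6 fires, +4 burnt)
Step 3: cell (0,0)='F' (+7 fires, +6 burnt)
  -> target ignites at step 3
Step 4: cell (0,0)='.' (+4 fires, +7 burnt)
Step 5: cell (0,0)='.' (+4 fires, +4 burnt)
Step 6: cell (0,0)='.' (+2 fires, +4 burnt)
Step 7: cell (0,0)='.' (+0 fires, +2 burnt)
  fire out at step 7

3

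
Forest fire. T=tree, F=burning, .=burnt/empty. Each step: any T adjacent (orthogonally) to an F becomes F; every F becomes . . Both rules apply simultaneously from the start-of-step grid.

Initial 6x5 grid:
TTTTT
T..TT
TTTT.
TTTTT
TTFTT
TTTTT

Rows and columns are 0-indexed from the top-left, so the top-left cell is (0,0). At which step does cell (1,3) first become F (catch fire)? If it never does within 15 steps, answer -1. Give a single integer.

Step 1: cell (1,3)='T' (+4 fires, +1 burnt)
Step 2: cell (1,3)='T' (+7 fires, +4 burnt)
Step 3: cell (1,3)='T' (+6 fires, +7 burnt)
Step 4: cell (1,3)='F' (+2 fires, +6 burnt)
  -> target ignites at step 4
Step 5: cell (1,3)='.' (+3 fires, +2 burnt)
Step 6: cell (1,3)='.' (+3 fires, +3 burnt)
Step 7: cell (1,3)='.' (+1 fires, +3 burnt)
Step 8: cell (1,3)='.' (+0 fires, +1 burnt)
  fire out at step 8

4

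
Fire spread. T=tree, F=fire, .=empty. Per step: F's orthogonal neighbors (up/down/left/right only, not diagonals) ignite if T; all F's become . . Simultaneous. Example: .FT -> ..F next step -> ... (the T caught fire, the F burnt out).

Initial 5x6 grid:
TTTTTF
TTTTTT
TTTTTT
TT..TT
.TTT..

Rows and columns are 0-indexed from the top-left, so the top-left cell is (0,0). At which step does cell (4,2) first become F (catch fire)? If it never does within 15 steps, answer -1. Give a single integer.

Step 1: cell (4,2)='T' (+2 fires, +1 burnt)
Step 2: cell (4,2)='T' (+3 fires, +2 burnt)
Step 3: cell (4,2)='T' (+4 fires, +3 burnt)
Step 4: cell (4,2)='T' (+4 fires, +4 burnt)
Step 5: cell (4,2)='T' (+3 fires, +4 burnt)
Step 6: cell (4,2)='T' (+2 fires, +3 burnt)
Step 7: cell (4,2)='T' (+2 fires, +2 burnt)
Step 8: cell (4,2)='T' (+2 fires, +2 burnt)
Step 9: cell (4,2)='F' (+1 fires, +2 burnt)
  -> target ignites at step 9
Step 10: cell (4,2)='.' (+1 fires, +1 burnt)
Step 11: cell (4,2)='.' (+0 fires, +1 burnt)
  fire out at step 11

9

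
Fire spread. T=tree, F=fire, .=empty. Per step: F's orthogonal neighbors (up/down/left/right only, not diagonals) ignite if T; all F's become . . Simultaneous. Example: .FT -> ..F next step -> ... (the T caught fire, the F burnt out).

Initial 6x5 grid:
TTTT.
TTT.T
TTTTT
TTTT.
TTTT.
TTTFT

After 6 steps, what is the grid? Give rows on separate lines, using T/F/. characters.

Step 1: 3 trees catch fire, 1 burn out
  TTTT.
  TTT.T
  TTTTT
  TTTT.
  TTTF.
  TTF.F
Step 2: 3 trees catch fire, 3 burn out
  TTTT.
  TTT.T
  TTTTT
  TTTF.
  TTF..
  TF...
Step 3: 4 trees catch fire, 3 burn out
  TTTT.
  TTT.T
  TTTFT
  TTF..
  TF...
  F....
Step 4: 4 trees catch fire, 4 burn out
  TTTT.
  TTT.T
  TTF.F
  TF...
  F....
  .....
Step 5: 4 trees catch fire, 4 burn out
  TTTT.
  TTF.F
  TF...
  F....
  .....
  .....
Step 6: 3 trees catch fire, 4 burn out
  TTFT.
  TF...
  F....
  .....
  .....
  .....

TTFT.
TF...
F....
.....
.....
.....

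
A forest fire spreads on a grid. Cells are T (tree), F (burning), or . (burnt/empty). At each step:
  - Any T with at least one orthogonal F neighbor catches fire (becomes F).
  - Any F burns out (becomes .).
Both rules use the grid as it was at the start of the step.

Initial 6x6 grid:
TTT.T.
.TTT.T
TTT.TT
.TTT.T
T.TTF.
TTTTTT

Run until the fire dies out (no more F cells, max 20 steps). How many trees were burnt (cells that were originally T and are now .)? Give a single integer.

Answer: 21

Derivation:
Step 1: +2 fires, +1 burnt (F count now 2)
Step 2: +4 fires, +2 burnt (F count now 4)
Step 3: +2 fires, +4 burnt (F count now 2)
Step 4: +3 fires, +2 burnt (F count now 3)
Step 5: +3 fires, +3 burnt (F count now 3)
Step 6: +5 fires, +3 burnt (F count now 5)
Step 7: +1 fires, +5 burnt (F count now 1)
Step 8: +1 fires, +1 burnt (F count now 1)
Step 9: +0 fires, +1 burnt (F count now 0)
Fire out after step 9
Initially T: 26, now '.': 31
Total burnt (originally-T cells now '.'): 21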